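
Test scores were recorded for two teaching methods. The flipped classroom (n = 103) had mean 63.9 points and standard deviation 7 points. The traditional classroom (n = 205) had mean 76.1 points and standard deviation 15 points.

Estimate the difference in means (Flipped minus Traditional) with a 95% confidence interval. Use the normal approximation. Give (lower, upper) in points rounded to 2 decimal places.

(-14.66, -9.74)

SE₁ = s₁/√n₁ = 7/√103 = 0.6897; SE₂ = 15/√205 = 1.0476.
Independent samples, unequal variances: SE_diff = √(SE₁² + SE₂²) = √(0.47568609 + 1.09746576) = 1.2543.
z* = 1.960, so margin of error = 1.960 × 1.2543 = 2.4584.
Difference in means = 63.9 − 76.1 = -12.2000.
-12.2000 ± 2.4584 → (-14.66, -9.74).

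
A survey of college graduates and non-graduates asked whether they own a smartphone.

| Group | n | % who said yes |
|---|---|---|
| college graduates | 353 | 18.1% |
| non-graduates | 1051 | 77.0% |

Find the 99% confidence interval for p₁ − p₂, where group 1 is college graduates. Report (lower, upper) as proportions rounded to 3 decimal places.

(-0.651, -0.527)

The two standard errors are √(0.1810×0.8190/353) = 0.02049 and √(0.7700×0.2300/1051) = 0.01298.
Because the samples are independent, SE_diff = √(0.02049² + 0.01298²) = 0.02426.
Using z* = 2.576 for 99%, ME = 2.576 × 0.02426 = 0.06249.
p̂₁ − p̂₂ = -0.5890; interval -0.5890 ± 0.06249 gives (-0.651, -0.527).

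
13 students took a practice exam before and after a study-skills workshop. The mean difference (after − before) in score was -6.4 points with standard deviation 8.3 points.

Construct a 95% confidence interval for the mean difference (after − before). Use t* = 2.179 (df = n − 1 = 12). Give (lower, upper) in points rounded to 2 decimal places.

This is a matched-pairs design, so SE = s_d/√n = 8.3/√13 = 2.3020.
Margin = 2.179 × 2.3020 = 5.0161; the interval is -6.4 ± 5.0161 = (-11.42, -1.38).

(-11.42, -1.38)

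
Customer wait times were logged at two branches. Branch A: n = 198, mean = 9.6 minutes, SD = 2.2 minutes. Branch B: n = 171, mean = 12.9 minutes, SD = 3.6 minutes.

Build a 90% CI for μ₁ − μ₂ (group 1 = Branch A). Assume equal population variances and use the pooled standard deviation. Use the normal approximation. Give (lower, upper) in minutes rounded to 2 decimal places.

(-3.80, -2.80)

s_p = √[((n₁−1)s₁² + (n₂−1)s₂²)/(n₁+n₂−2)] = √[(197·2.2² + 170·3.6²)/367] = 2.9328.
SE = 2.9328·√(1/198 + 1/171) = 0.3062.
With z* = 1.645, margin = 1.645 × 0.3062 = 0.5037.
x̄₁ − x̄₂ = 9.6 − 12.9 = -3.3000; interval -3.3000 ± 0.5037 = (-3.80, -2.80).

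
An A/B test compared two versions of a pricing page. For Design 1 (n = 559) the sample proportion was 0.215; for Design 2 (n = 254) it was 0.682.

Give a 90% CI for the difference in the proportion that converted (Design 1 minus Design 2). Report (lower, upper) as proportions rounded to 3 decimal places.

SE₁ = √(p̂₁(1−p̂₁)/n₁) = √(0.2150·0.7850/559) = 0.01738; SE₂ = √(0.6820·0.3180/254) = 0.02922.
Independent samples: SE of the difference = √(SE₁² + SE₂²) = √(0.0003020644 + 0.0008538084) = 0.03400.
z* for 90% confidence is 1.645, so the margin of error is 1.645 × 0.03400 = 0.05593.
Point estimate p̂₁ − p̂₂ = 0.2150 − 0.6820 = -0.4670.
-0.4670 ± 0.05593 → (-0.523, -0.411).

(-0.523, -0.411)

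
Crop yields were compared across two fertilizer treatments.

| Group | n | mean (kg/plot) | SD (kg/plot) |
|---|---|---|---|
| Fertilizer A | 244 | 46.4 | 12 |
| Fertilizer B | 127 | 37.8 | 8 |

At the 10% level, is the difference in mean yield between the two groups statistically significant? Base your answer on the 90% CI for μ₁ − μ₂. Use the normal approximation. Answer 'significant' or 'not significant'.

Per-group SEs: s₁/√n₁ = 12/√244 = 0.7682, s₂/√n₂ = 8/√127 = 0.7099.
Unpooled SE of the difference: √(0.59013124 + 0.50395801) = 1.0460.
Margin of error = z* · SE = 1.645 × 1.0460 = 1.7207.
x̄₁ − x̄₂ = 46.4 − 37.8 = 8.6000.
CI: 8.6000 ± 1.7207 = (6.8793, 10.3207).
The interval (6.8793, 10.3207) does not contain 0, so the difference is significant.

significant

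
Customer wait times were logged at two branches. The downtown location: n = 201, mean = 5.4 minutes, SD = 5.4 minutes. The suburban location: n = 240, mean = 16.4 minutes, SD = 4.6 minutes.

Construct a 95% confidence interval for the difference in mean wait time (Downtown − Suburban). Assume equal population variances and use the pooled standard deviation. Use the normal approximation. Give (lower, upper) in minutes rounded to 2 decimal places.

Pooled variance s_p² = [200·5.4² + 239·4.6²] / (201+240−2) = 24.8046, so s_p = 4.9804.
SE_diff = s_p·√(1/n₁ + 1/n₂) = 4.9804·√(1/201 + 1/240) = 0.4762.
z* = 1.960; margin = 1.960 × 0.4762 = 0.9334.
Difference = 5.4 − 16.4 = -11.0000.
-11.0000 ± 0.9334 → (-11.93, -10.07).

(-11.93, -10.07)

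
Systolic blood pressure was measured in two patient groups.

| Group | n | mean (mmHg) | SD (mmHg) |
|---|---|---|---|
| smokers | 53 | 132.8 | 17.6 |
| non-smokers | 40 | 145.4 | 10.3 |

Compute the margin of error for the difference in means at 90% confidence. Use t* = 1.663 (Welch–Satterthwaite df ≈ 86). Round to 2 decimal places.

4.85

Standard errors of each mean: 17.6/√53 = 2.4175 and 10.3/√40 = 1.6286.
SE(x̄₁ − x̄₂) = √(2.4175² + 1.6286²) = 2.9149 for independent samples with unequal variances.
With t* = 1.663, the margin is 1.663 × 2.9149 = 4.8475.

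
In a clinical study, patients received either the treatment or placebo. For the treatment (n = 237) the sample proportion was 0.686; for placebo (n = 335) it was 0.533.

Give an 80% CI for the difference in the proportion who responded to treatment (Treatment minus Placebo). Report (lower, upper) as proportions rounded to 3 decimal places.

SE₁ = √(p̂₁(1−p̂₁)/n₁) = √(0.6860·0.3140/237) = 0.03015; SE₂ = √(0.5330·0.4670/335) = 0.02726.
Independent samples: SE of the difference = √(SE₁² + SE₂²) = √(0.0009090225 + 0.0007431076) = 0.04065.
z* for 80% confidence is 1.282, so the margin of error is 1.282 × 0.04065 = 0.05211.
Point estimate p̂₁ − p̂₂ = 0.6860 − 0.5330 = 0.1530.
0.1530 ± 0.05211 → (0.101, 0.205).

(0.101, 0.205)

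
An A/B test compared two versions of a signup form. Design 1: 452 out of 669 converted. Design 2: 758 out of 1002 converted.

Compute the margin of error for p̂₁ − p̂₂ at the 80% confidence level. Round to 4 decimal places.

0.0290

Sample proportions: 452/669 = 0.6756, 758/1002 = 0.7565.
Each SE is √(p̂(1−p̂)/n): √(0.6756·0.3244/669) = 0.01810 and √(0.7565·0.2435/1002) = 0.01356.
SE(p̂₁ − p̂₂) = √(SE₁² + SE₂²) = √(0.00032761 + 0.0001838736) = 0.02262, since the two samples are independent.
At 80% confidence z* = 1.282; margin = 1.282 × 0.02262 = 0.02900.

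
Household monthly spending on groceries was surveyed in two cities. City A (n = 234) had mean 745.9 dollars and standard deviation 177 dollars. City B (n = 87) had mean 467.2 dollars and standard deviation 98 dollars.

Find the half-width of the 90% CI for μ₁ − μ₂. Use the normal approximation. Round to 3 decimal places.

25.710

Per-group SEs: s₁/√n₁ = 177/√234 = 11.5709, s₂/√n₂ = 98/√87 = 10.5067.
Unpooled SE of the difference: √(133.88572681 + 110.39074489) = 15.6293.
Margin of error = z* · SE = 1.645 × 15.6293 = 25.7102.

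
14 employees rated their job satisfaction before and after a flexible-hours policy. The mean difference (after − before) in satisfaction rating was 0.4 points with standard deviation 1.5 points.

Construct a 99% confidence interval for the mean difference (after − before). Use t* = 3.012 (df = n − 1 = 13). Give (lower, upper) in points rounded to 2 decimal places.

(-0.81, 1.61)

This is a matched-pairs design, so SE = s_d/√n = 1.5/√14 = 0.4009.
Margin = 3.012 × 0.4009 = 1.2075; the interval is 0.4 ± 1.2075 = (-0.81, 1.61).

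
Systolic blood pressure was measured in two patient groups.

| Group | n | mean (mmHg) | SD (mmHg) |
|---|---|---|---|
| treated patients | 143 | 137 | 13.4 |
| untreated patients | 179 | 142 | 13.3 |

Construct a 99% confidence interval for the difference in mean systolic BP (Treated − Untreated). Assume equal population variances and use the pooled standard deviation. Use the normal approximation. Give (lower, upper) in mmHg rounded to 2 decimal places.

Pooled variance s_p² = [142·13.4² + 178·13.3²] / (143+179−2) = 178.0748, so s_p = 13.3445.
SE_diff = s_p·√(1/n₁ + 1/n₂) = 13.3445·√(1/143 + 1/179) = 1.4967.
z* = 2.576; margin = 2.576 × 1.4967 = 3.8555.
Difference = 137 − 142 = -5.0000.
-5.0000 ± 3.8555 → (-8.86, -1.14).

(-8.86, -1.14)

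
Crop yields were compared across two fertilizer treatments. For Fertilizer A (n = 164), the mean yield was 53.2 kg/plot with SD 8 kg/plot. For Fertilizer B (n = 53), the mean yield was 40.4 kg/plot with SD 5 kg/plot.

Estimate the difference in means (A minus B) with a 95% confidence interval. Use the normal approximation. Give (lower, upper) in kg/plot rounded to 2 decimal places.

(10.98, 14.62)

Per-group SEs: s₁/√n₁ = 8/√164 = 0.6247, s₂/√n₂ = 5/√53 = 0.6868.
Unpooled SE of the difference: √(0.39025009 + 0.47169424) = 0.9284.
Margin of error = z* · SE = 1.960 × 0.9284 = 1.8197.
x̄₁ − x̄₂ = 53.2 − 40.4 = 12.8000.
CI: 12.8000 ± 1.8197 = (10.98, 14.62).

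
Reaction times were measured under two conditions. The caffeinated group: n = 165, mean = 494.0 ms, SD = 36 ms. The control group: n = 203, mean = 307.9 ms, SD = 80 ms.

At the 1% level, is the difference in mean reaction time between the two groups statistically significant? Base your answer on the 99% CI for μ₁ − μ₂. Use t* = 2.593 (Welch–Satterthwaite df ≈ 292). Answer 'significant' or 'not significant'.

significant

SE₁ = s₁/√n₁ = 36/√165 = 2.8026; SE₂ = 80/√203 = 5.6149.
Independent samples, unequal variances: SE_diff = √(SE₁² + SE₂²) = √(7.85456676 + 31.52710201) = 6.2755.
t* = 2.593, so margin of error = 2.593 × 6.2755 = 16.2724.
Difference in means = 494.0 − 307.9 = 186.1000.
186.1000 ± 16.2724 → (169.8276, 202.3724).
The interval (169.8276, 202.3724) does not contain 0, so the difference is significant.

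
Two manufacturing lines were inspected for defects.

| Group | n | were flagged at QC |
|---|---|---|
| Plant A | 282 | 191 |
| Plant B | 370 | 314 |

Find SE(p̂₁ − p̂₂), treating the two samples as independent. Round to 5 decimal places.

0.03350

First, p̂₁ = 191/282 = 0.6773; p̂₂ = 314/370 = 0.8486.
The two standard errors are √(0.6773×0.3227/282) = 0.02784 and √(0.8486×0.1514/370) = 0.01863.
Because the samples are independent, SE_diff = √(0.02784² + 0.01863²) = 0.03350.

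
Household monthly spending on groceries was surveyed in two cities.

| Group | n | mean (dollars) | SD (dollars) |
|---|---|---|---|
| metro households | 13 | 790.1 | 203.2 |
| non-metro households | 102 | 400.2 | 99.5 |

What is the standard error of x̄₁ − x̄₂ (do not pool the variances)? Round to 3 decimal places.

57.212

SE₁ = s₁/√n₁ = 203.2/√13 = 56.3575; SE₂ = 99.5/√102 = 9.8520.
Independent samples, unequal variances: SE_diff = √(SE₁² + SE₂²) = √(3176.16780625 + 97.061904) = 57.2121.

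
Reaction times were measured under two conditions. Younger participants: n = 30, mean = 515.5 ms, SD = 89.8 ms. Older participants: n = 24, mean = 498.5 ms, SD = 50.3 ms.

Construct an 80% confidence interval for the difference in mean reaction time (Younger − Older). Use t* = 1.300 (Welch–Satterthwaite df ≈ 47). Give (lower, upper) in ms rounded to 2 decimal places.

(-8.15, 42.15)

Per-group SEs: s₁/√n₁ = 89.8/√30 = 16.3952, s₂/√n₂ = 50.3/√24 = 10.2674.
Unpooled SE of the difference: √(268.80258304 + 105.41950276) = 19.3448.
Margin of error = t* · SE = 1.300 × 19.3448 = 25.1482.
x̄₁ − x̄₂ = 515.5 − 498.5 = 17.0000.
CI: 17.0000 ± 25.1482 = (-8.15, 42.15).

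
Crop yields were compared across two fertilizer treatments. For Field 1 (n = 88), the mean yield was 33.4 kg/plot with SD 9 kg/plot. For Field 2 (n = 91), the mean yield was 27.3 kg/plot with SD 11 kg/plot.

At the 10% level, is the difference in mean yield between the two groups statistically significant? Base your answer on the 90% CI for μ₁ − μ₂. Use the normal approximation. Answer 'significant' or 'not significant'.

significant

SE₁ = s₁/√n₁ = 9/√88 = 0.9594; SE₂ = 11/√91 = 1.1531.
Independent samples, unequal variances: SE_diff = √(SE₁² + SE₂²) = √(0.92044836 + 1.32963961) = 1.5000.
z* = 1.645, so margin of error = 1.645 × 1.5000 = 2.4675.
Difference in means = 33.4 − 27.3 = 6.1000.
6.1000 ± 2.4675 → (3.6325, 8.5675).
The interval (3.6325, 8.5675) does not contain 0, so the difference is significant.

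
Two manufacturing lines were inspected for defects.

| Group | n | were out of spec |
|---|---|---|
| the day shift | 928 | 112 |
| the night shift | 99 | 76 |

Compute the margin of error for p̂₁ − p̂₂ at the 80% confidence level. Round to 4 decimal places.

0.0561

p̂₁ = 112/928 = 0.1207 and p̂₂ = 76/99 = 0.7677.
SE₁ = √(p̂₁(1−p̂₁)/n₁) = √(0.1207·0.8793/928) = 0.01069; SE₂ = √(0.7677·0.2323/99) = 0.04244.
Independent samples: SE of the difference = √(SE₁² + SE₂²) = √(0.0001142761 + 0.0018011536) = 0.04377.
z* for 80% confidence is 1.282, so the margin of error is 1.282 × 0.04377 = 0.05611.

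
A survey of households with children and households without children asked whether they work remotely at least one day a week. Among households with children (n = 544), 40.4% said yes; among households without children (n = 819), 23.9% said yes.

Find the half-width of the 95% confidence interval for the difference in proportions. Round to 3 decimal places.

The two standard errors are √(0.4040×0.5960/544) = 0.02104 and √(0.2390×0.7610/819) = 0.01490.
Because the samples are independent, SE_diff = √(0.02104² + 0.01490²) = 0.02578.
Using z* = 1.960 for 95%, ME = 1.960 × 0.02578 = 0.05053.

0.051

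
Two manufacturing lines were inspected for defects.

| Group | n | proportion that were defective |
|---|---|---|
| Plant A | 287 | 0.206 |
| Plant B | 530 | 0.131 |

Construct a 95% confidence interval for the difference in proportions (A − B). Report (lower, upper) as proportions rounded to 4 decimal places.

Each SE is √(p̂(1−p̂)/n): √(0.2060·0.7940/287) = 0.02387 and √(0.1310·0.8690/530) = 0.01466.
SE(p̂₁ − p̂₂) = √(SE₁² + SE₂²) = √(0.0005697769 + 0.0002149156) = 0.02801, since the two samples are independent.
At 95% confidence z* = 1.960; margin = 1.960 × 0.02801 = 0.05490.
The difference is 0.2060 − 0.1310 = 0.0750, so the interval is 0.0750 ± 0.05490 = (0.0201, 0.1299).

(0.0201, 0.1299)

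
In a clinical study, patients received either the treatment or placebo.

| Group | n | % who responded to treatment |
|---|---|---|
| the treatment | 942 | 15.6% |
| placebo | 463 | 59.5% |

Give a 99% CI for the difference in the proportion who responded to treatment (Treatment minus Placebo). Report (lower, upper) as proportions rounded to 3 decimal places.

SE₁ = √(p̂₁(1−p̂₁)/n₁) = √(0.1560·0.8440/942) = 0.01182; SE₂ = √(0.5950·0.4050/463) = 0.02281.
Independent samples: SE of the difference = √(SE₁² + SE₂²) = √(0.0001397124 + 0.0005202961) = 0.02569.
z* for 99% confidence is 2.576, so the margin of error is 2.576 × 0.02569 = 0.06618.
Point estimate p̂₁ − p̂₂ = 0.1560 − 0.5950 = -0.4390.
-0.4390 ± 0.06618 → (-0.505, -0.373).

(-0.505, -0.373)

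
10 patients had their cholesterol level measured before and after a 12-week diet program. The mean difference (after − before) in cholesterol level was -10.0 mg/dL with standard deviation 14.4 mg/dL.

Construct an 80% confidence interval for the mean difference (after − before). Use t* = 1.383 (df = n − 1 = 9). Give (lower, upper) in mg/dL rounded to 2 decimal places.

(-16.30, -3.70)

Paired design: SE = s_d/√n = 14.4/√10 = 4.5537.
t* = 1.383; margin of error = 1.383 × 4.5537 = 6.2978.
-10.0 ± 6.2978 → (-16.30, -3.70).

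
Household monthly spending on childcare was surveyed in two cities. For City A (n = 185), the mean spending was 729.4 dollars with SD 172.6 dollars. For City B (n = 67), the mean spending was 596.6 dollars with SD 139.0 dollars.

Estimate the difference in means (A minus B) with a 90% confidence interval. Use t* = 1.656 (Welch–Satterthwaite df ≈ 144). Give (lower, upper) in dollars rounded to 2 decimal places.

(97.69, 167.91)

Standard errors of each mean: 172.6/√185 = 12.6898 and 139.0/√67 = 16.9816.
SE(x̄₁ − x̄₂) = √(12.6898² + 16.9816²) = 21.1992 for independent samples with unequal variances.
With t* = 1.656, the margin is 1.656 × 21.1992 = 35.1059.
x̄₁ − x̄₂ = 729.4 − 596.6 = 132.8000; the interval is 132.8000 ± 35.1059 = (97.69, 167.91).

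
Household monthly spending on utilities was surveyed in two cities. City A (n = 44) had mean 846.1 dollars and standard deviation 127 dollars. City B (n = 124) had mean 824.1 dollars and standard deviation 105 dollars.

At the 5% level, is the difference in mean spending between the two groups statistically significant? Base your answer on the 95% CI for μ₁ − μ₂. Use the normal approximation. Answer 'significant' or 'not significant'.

Standard errors of each mean: 127/√44 = 19.1460 and 105/√124 = 9.4293.
SE(x̄₁ − x̄₂) = √(19.1460² + 9.4293²) = 21.3420 for independent samples with unequal variances.
With z* = 1.960, the margin is 1.960 × 21.3420 = 41.8303.
x̄₁ − x̄₂ = 846.1 − 824.1 = 22.0000; the interval is 22.0000 ± 41.8303 = (-19.8303, 63.8303).
The interval (-19.8303, 63.8303) contains 0, so the difference is not significant.

not significant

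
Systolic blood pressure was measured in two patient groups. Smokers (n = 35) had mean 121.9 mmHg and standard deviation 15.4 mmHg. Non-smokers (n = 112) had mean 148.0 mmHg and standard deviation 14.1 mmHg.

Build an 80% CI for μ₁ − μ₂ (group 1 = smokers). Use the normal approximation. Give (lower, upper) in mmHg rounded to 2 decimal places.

(-29.85, -22.35)

Standard errors of each mean: 15.4/√35 = 2.6031 and 14.1/√112 = 1.3323.
SE(x̄₁ − x̄₂) = √(2.6031² + 1.3323²) = 2.9242 for independent samples with unequal variances.
With z* = 1.282, the margin is 1.282 × 2.9242 = 3.7488.
x̄₁ − x̄₂ = 121.9 − 148.0 = -26.1000; the interval is -26.1000 ± 3.7488 = (-29.85, -22.35).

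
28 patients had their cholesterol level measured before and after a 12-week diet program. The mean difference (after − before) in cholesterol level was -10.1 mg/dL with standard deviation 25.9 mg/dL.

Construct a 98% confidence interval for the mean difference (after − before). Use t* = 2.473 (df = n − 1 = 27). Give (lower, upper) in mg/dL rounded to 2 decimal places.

Paired design: SE = s_d/√n = 25.9/√28 = 4.8946.
t* = 2.473; margin of error = 2.473 × 4.8946 = 12.1043.
-10.1 ± 12.1043 → (-22.20, 2.00).

(-22.20, 2.00)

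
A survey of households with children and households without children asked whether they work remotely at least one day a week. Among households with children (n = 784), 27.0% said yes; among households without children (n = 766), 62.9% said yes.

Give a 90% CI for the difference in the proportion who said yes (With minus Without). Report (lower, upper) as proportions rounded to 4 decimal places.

SE₁ = √(p̂₁(1−p̂₁)/n₁) = √(0.2700·0.7300/784) = 0.01586; SE₂ = √(0.6290·0.3710/766) = 0.01745.
Independent samples: SE of the difference = √(SE₁² + SE₂²) = √(0.0002515396 + 0.0003045025) = 0.02358.
z* for 90% confidence is 1.645, so the margin of error is 1.645 × 0.02358 = 0.03879.
Point estimate p̂₁ − p̂₂ = 0.2700 − 0.6290 = -0.3590.
-0.3590 ± 0.03879 → (-0.3978, -0.3202).

(-0.3978, -0.3202)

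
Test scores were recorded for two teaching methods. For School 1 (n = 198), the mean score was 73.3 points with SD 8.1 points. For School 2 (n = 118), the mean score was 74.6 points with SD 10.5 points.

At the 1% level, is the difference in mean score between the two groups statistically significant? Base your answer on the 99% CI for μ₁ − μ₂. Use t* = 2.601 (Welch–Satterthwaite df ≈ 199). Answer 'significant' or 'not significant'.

not significant

Standard errors of each mean: 8.1/√198 = 0.5756 and 10.5/√118 = 0.9666.
SE(x̄₁ − x̄₂) = √(0.5756² + 0.9666²) = 1.1250 for independent samples with unequal variances.
With t* = 2.601, the margin is 2.601 × 1.1250 = 2.9261.
x̄₁ − x̄₂ = 73.3 − 74.6 = -1.3000; the interval is -1.3000 ± 2.9261 = (-4.2261, 1.6261).
The interval (-4.2261, 1.6261) contains 0, so the difference is not significant.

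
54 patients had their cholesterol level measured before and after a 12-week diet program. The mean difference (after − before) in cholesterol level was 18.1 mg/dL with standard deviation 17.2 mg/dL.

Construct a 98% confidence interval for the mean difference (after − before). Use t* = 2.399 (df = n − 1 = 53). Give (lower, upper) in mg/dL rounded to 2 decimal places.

This is a matched-pairs design, so SE = s_d/√n = 17.2/√54 = 2.3406.
Margin = 2.399 × 2.3406 = 5.6151; the interval is 18.1 ± 5.6151 = (12.48, 23.72).

(12.48, 23.72)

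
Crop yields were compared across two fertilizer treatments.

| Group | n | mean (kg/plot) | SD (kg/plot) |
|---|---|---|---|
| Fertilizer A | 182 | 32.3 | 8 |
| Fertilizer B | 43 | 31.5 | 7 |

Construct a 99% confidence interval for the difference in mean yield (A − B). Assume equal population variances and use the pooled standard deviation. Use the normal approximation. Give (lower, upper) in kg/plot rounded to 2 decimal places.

s_p = √[((n₁−1)s₁² + (n₂−1)s₂²)/(n₁+n₂−2)] = √[(181·8² + 42·7²)/223] = 7.8214.
SE = 7.8214·√(1/182 + 1/43) = 1.3262.
With z* = 2.576, margin = 2.576 × 1.3262 = 3.4163.
x̄₁ − x̄₂ = 32.3 − 31.5 = 0.8000; interval 0.8000 ± 3.4163 = (-2.62, 4.22).

(-2.62, 4.22)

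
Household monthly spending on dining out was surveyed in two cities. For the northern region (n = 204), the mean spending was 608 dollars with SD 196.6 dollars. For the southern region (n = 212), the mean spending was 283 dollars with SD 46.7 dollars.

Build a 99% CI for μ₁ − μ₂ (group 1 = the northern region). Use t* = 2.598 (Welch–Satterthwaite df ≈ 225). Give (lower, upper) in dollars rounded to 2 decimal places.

Per-group SEs: s₁/√n₁ = 196.6/√204 = 13.7648, s₂/√n₂ = 46.7/√212 = 3.2074.
Unpooled SE of the difference: √(189.46971904 + 10.28741476) = 14.1335.
Margin of error = t* · SE = 2.598 × 14.1335 = 36.7188.
x̄₁ − x̄₂ = 608 − 283 = 325.0000.
CI: 325.0000 ± 36.7188 = (288.28, 361.72).

(288.28, 361.72)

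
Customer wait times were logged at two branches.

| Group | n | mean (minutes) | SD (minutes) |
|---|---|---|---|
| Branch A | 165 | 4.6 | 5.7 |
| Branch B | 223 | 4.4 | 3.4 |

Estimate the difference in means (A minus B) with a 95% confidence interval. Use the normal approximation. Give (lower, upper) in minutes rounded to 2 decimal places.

Per-group SEs: s₁/√n₁ = 5.7/√165 = 0.4437, s₂/√n₂ = 3.4/√223 = 0.2277.
Unpooled SE of the difference: √(0.19686969 + 0.05184729) = 0.4987.
Margin of error = z* · SE = 1.960 × 0.4987 = 0.9775.
x̄₁ − x̄₂ = 4.6 − 4.4 = 0.2000.
CI: 0.2000 ± 0.9775 = (-0.78, 1.18).

(-0.78, 1.18)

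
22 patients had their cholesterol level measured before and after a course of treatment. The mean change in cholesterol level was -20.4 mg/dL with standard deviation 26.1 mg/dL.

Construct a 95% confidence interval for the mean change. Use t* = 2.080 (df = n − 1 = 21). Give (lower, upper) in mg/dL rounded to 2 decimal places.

Paired design: SE = s_d/√n = 26.1/√22 = 5.5645.
t* = 2.080; margin of error = 2.080 × 5.5645 = 11.5742.
-20.4 ± 11.5742 → (-31.97, -8.83).

(-31.97, -8.83)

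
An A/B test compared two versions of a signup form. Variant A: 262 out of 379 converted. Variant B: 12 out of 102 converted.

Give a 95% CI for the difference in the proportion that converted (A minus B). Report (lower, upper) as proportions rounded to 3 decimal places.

(0.496, 0.652)

p̂₁ = 262/379 = 0.6913 and p̂₂ = 12/102 = 0.1176.
SE₁ = √(p̂₁(1−p̂₁)/n₁) = √(0.6913·0.3087/379) = 0.02373; SE₂ = √(0.1176·0.8824/102) = 0.03190.
Independent samples: SE of the difference = √(SE₁² + SE₂²) = √(0.0005631129 + 0.00101761) = 0.03976.
z* for 95% confidence is 1.960, so the margin of error is 1.960 × 0.03976 = 0.07793.
Point estimate p̂₁ − p̂₂ = 0.6913 − 0.1176 = 0.5737.
0.5737 ± 0.07793 → (0.496, 0.652).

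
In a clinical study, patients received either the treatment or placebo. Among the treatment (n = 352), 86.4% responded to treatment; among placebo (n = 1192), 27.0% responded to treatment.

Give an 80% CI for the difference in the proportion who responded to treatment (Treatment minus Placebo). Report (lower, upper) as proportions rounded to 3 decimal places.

SE₁ = √(p̂₁(1−p̂₁)/n₁) = √(0.8640·0.1360/352) = 0.01827; SE₂ = √(0.2700·0.7300/1192) = 0.01286.
Independent samples: SE of the difference = √(SE₁² + SE₂²) = √(0.0003337929 + 0.0001653796) = 0.02234.
z* for 80% confidence is 1.282, so the margin of error is 1.282 × 0.02234 = 0.02864.
Point estimate p̂₁ − p̂₂ = 0.8640 − 0.2700 = 0.5940.
0.5940 ± 0.02864 → (0.565, 0.623).

(0.565, 0.623)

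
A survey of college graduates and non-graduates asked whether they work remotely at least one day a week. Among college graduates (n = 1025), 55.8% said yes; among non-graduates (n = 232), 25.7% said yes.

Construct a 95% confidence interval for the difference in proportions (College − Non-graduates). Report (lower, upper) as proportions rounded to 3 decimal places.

(0.237, 0.365)

SE₁ = √(p̂₁(1−p̂₁)/n₁) = √(0.5580·0.4420/1025) = 0.01551; SE₂ = √(0.2570·0.7430/232) = 0.02869.
Independent samples: SE of the difference = √(SE₁² + SE₂²) = √(0.0002405601 + 0.0008231161) = 0.03261.
z* for 95% confidence is 1.960, so the margin of error is 1.960 × 0.03261 = 0.06392.
Point estimate p̂₁ − p̂₂ = 0.5580 − 0.2570 = 0.3010.
0.3010 ± 0.06392 → (0.237, 0.365).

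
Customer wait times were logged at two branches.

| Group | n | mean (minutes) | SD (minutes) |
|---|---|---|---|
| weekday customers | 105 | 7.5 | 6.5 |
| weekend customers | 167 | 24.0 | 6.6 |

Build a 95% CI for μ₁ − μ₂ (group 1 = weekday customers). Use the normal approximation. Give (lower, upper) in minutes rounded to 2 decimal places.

(-18.10, -14.90)

SE₁ = s₁/√n₁ = 6.5/√105 = 0.6343; SE₂ = 6.6/√167 = 0.5107.
Independent samples, unequal variances: SE_diff = √(SE₁² + SE₂²) = √(0.40233649 + 0.26081449) = 0.8143.
z* = 1.960, so margin of error = 1.960 × 0.8143 = 1.5960.
Difference in means = 7.5 − 24.0 = -16.5000.
-16.5000 ± 1.5960 → (-18.10, -14.90).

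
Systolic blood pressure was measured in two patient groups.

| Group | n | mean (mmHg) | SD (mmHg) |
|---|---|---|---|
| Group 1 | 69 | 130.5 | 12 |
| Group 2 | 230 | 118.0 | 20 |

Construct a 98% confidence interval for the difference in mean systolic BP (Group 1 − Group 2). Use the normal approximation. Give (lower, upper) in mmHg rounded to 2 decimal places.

SE₁ = s₁/√n₁ = 12/√69 = 1.4446; SE₂ = 20/√230 = 1.3188.
Independent samples, unequal variances: SE_diff = √(SE₁² + SE₂²) = √(2.08686916 + 1.73923344) = 1.9560.
z* = 2.326, so margin of error = 2.326 × 1.9560 = 4.5497.
Difference in means = 130.5 − 118.0 = 12.5000.
12.5000 ± 4.5497 → (7.95, 17.05).

(7.95, 17.05)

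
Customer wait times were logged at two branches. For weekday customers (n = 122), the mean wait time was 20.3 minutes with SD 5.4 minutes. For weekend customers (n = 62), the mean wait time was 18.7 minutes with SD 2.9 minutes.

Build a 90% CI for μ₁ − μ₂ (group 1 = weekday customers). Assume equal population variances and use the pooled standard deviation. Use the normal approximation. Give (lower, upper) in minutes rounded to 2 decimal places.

(0.39, 2.81)

s_p = √[((n₁−1)s₁² + (n₂−1)s₂²)/(n₁+n₂−2)] = √[(121·5.4² + 61·2.9²)/182] = 4.7123.
SE = 4.7123·√(1/122 + 1/62) = 0.7350.
With z* = 1.645, margin = 1.645 × 0.7350 = 1.2091.
x̄₁ − x̄₂ = 20.3 − 18.7 = 1.6000; interval 1.6000 ± 1.2091 = (0.39, 2.81).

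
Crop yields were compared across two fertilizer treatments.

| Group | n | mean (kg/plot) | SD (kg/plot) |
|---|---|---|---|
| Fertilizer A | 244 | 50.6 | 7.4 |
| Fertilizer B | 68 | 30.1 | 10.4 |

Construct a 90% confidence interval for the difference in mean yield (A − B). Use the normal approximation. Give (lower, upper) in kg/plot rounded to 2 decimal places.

SE₁ = s₁/√n₁ = 7.4/√244 = 0.4737; SE₂ = 10.4/√68 = 1.2612.
Independent samples, unequal variances: SE_diff = √(SE₁² + SE₂²) = √(0.22439169 + 1.59062544) = 1.3472.
z* = 1.645, so margin of error = 1.645 × 1.3472 = 2.2161.
Difference in means = 50.6 − 30.1 = 20.5000.
20.5000 ± 2.2161 → (18.28, 22.72).

(18.28, 22.72)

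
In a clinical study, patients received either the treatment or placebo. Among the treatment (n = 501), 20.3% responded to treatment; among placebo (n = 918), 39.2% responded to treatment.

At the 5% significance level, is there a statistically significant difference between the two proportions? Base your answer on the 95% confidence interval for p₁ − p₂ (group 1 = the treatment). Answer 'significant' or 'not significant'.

significant

Each SE is √(p̂(1−p̂)/n): √(0.2030·0.7970/501) = 0.01797 and √(0.3920·0.6080/918) = 0.01611.
SE(p̂₁ − p̂₂) = √(SE₁² + SE₂²) = √(0.0003229209 + 0.0002595321) = 0.02413, since the two samples are independent.
At 95% confidence z* = 1.960; margin = 1.960 × 0.02413 = 0.04729.
The difference is 0.2030 − 0.3920 = -0.1890, so the interval is -0.1890 ± 0.04729 = (-0.23629, -0.14171).
The interval (-0.23629, -0.14171) does not contain 0, so the difference is significant.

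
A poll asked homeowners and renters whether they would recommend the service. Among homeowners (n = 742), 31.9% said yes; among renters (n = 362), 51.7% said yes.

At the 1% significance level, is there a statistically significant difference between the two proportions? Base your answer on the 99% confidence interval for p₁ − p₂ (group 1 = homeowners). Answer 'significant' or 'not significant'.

significant

Each SE is √(p̂(1−p̂)/n): √(0.3190·0.6810/742) = 0.01711 and √(0.5170·0.4830/362) = 0.02626.
SE(p̂₁ − p̂₂) = √(SE₁² + SE₂²) = √(0.0002927521 + 0.0006895876) = 0.03134, since the two samples are independent.
At 99% confidence z* = 2.576; margin = 2.576 × 0.03134 = 0.08073.
The difference is 0.3190 − 0.5170 = -0.1980, so the interval is -0.1980 ± 0.08073 = (-0.27873, -0.11727).
The interval (-0.27873, -0.11727) does not contain 0, so the difference is significant.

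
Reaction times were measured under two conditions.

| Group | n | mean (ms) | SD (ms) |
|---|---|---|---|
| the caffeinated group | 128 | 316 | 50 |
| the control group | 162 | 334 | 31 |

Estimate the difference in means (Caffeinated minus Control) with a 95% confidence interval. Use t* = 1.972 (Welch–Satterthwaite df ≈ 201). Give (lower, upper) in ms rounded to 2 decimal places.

(-27.95, -8.05)

SE₁ = s₁/√n₁ = 50/√128 = 4.4194; SE₂ = 31/√162 = 2.4356.
Independent samples, unequal variances: SE_diff = √(SE₁² + SE₂²) = √(19.53109636 + 5.93214736) = 5.0461.
t* = 1.972, so margin of error = 1.972 × 5.0461 = 9.9509.
Difference in means = 316 − 334 = -18.0000.
-18.0000 ± 9.9509 → (-27.95, -8.05).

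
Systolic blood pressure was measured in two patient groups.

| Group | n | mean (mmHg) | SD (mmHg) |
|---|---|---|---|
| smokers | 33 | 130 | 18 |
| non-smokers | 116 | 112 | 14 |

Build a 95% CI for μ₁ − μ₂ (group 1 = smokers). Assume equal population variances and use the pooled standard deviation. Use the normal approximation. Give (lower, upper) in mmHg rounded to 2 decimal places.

(12.21, 23.79)

s_p = √[((n₁−1)s₁² + (n₂−1)s₂²)/(n₁+n₂−2)] = √[(32·18² + 115·14²)/147] = 14.9621.
SE = 14.9621·√(1/33 + 1/116) = 2.9519.
With z* = 1.960, margin = 1.960 × 2.9519 = 5.7857.
x̄₁ − x̄₂ = 130 − 112 = 18.0000; interval 18.0000 ± 5.7857 = (12.21, 23.79).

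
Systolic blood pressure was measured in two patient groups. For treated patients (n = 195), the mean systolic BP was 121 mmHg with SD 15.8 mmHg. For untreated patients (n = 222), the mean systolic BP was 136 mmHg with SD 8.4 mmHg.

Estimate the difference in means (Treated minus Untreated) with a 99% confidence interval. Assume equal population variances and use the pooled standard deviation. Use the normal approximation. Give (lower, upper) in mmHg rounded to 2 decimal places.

(-18.14, -11.86)

Pooled variance s_p² = [194·15.8² + 221·8.4²] / (195+222−2) = 154.2745, so s_p = 12.4207.
SE_diff = s_p·√(1/n₁ + 1/n₂) = 12.4207·√(1/195 + 1/222) = 1.2190.
z* = 2.576; margin = 2.576 × 1.2190 = 3.1401.
Difference = 121 − 136 = -15.0000.
-15.0000 ± 3.1401 → (-18.14, -11.86).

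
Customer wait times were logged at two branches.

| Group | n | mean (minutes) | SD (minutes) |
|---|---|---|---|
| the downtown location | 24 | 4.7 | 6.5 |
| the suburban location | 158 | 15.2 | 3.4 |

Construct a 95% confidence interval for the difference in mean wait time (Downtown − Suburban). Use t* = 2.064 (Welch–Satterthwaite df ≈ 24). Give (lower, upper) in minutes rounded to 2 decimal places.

SE₁ = s₁/√n₁ = 6.5/√24 = 1.3268; SE₂ = 3.4/√158 = 0.2705.
Independent samples, unequal variances: SE_diff = √(SE₁² + SE₂²) = √(1.76039824 + 0.07317025) = 1.3541.
t* = 2.064, so margin of error = 2.064 × 1.3541 = 2.7949.
Difference in means = 4.7 − 15.2 = -10.5000.
-10.5000 ± 2.7949 → (-13.29, -7.71).

(-13.29, -7.71)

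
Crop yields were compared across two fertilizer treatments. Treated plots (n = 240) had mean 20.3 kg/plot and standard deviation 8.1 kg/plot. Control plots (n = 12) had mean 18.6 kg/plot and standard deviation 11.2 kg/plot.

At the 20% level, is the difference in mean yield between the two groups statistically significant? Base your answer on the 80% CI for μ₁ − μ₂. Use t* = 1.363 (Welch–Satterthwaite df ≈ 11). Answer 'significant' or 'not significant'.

SE₁ = s₁/√n₁ = 8.1/√240 = 0.5229; SE₂ = 11.2/√12 = 3.2332.
Independent samples, unequal variances: SE_diff = √(SE₁² + SE₂²) = √(0.27342441 + 10.45358224) = 3.2752.
t* = 1.363, so margin of error = 1.363 × 3.2752 = 4.4641.
Difference in means = 20.3 − 18.6 = 1.7000.
1.7000 ± 4.4641 → (-2.7641, 6.1641).
The interval (-2.7641, 6.1641) contains 0, so the difference is not significant.

not significant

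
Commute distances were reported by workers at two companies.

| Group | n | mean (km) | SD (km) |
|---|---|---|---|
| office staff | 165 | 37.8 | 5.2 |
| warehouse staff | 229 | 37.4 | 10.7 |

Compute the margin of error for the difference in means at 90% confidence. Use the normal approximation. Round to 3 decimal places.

1.340

Per-group SEs: s₁/√n₁ = 5.2/√165 = 0.4048, s₂/√n₂ = 10.7/√229 = 0.7071.
Unpooled SE of the difference: √(0.16386304 + 0.49999041) = 0.8148.
Margin of error = z* · SE = 1.645 × 0.8148 = 1.3403.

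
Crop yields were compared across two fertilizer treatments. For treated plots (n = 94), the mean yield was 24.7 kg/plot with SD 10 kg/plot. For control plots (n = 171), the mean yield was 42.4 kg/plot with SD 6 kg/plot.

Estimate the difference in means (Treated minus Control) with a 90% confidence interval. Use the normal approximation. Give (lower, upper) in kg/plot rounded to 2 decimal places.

Standard errors of each mean: 10/√94 = 1.0314 and 6/√171 = 0.4588.
SE(x̄₁ − x̄₂) = √(1.0314² + 0.4588²) = 1.1288 for independent samples with unequal variances.
With z* = 1.645, the margin is 1.645 × 1.1288 = 1.8569.
x̄₁ − x̄₂ = 24.7 − 42.4 = -17.7000; the interval is -17.7000 ± 1.8569 = (-19.56, -15.84).

(-19.56, -15.84)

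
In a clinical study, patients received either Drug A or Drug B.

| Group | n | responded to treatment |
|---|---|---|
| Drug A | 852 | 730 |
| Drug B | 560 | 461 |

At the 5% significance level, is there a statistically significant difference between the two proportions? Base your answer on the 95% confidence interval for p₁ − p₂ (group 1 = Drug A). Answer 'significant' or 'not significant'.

not significant

p̂₁ = 730/852 = 0.8568 and p̂₂ = 461/560 = 0.8232.
SE₁ = √(p̂₁(1−p̂₁)/n₁) = √(0.8568·0.1432/852) = 0.01200; SE₂ = √(0.8232·0.1768/560) = 0.01612.
Independent samples: SE of the difference = √(SE₁² + SE₂²) = √(0.000144 + 0.0002598544) = 0.02010.
z* for 95% confidence is 1.960, so the margin of error is 1.960 × 0.02010 = 0.03940.
Point estimate p̂₁ − p̂₂ = 0.8568 − 0.8232 = 0.0336.
0.0336 ± 0.03940 → (-0.00580, 0.07300).
The interval (-0.00580, 0.07300) contains 0, so the difference is not significant.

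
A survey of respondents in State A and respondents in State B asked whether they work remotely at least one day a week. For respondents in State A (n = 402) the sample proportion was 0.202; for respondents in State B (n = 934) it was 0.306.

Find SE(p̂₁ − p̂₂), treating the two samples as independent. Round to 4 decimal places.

0.0251

SE₁ = √(p̂₁(1−p̂₁)/n₁) = √(0.2020·0.7980/402) = 0.02002; SE₂ = √(0.3060·0.6940/934) = 0.01508.
Independent samples: SE of the difference = √(SE₁² + SE₂²) = √(0.0004008004 + 0.0002274064) = 0.02506.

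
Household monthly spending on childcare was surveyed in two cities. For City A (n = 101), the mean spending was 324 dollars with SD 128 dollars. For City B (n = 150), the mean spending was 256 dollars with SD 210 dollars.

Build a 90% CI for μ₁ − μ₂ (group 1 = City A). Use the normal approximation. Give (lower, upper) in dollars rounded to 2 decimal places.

Standard errors of each mean: 128/√101 = 12.7365 and 210/√150 = 17.1464.
SE(x̄₁ − x̄₂) = √(12.7365² + 17.1464²) = 21.3592 for independent samples with unequal variances.
With z* = 1.645, the margin is 1.645 × 21.3592 = 35.1359.
x̄₁ − x̄₂ = 324 − 256 = 68.0000; the interval is 68.0000 ± 35.1359 = (32.86, 103.14).

(32.86, 103.14)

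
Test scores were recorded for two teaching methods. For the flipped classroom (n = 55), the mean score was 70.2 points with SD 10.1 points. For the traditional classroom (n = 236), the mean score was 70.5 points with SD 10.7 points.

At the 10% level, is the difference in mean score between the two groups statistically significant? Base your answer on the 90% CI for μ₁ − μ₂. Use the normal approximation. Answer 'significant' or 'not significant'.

not significant

SE₁ = s₁/√n₁ = 10.1/√55 = 1.3619; SE₂ = 10.7/√236 = 0.6965.
Independent samples, unequal variances: SE_diff = √(SE₁² + SE₂²) = √(1.85477161 + 0.48511225) = 1.5297.
z* = 1.645, so margin of error = 1.645 × 1.5297 = 2.5164.
Difference in means = 70.2 − 70.5 = -0.3000.
-0.3000 ± 2.5164 → (-2.8164, 2.2164).
The interval (-2.8164, 2.2164) contains 0, so the difference is not significant.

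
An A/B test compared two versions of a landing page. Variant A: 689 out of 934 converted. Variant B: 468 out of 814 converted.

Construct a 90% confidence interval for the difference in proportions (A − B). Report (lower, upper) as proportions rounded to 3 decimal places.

(0.126, 0.200)

Sample proportions: 689/934 = 0.7377, 468/814 = 0.5749.
Each SE is √(p̂(1−p̂)/n): √(0.7377·0.2623/934) = 0.01439 and √(0.5749·0.4251/814) = 0.01733.
SE(p̂₁ − p̂₂) = √(SE₁² + SE₂²) = √(0.0002070721 + 0.0003003289) = 0.02253, since the two samples are independent.
At 90% confidence z* = 1.645; margin = 1.645 × 0.02253 = 0.03706.
The difference is 0.7377 − 0.5749 = 0.1628, so the interval is 0.1628 ± 0.03706 = (0.126, 0.200).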